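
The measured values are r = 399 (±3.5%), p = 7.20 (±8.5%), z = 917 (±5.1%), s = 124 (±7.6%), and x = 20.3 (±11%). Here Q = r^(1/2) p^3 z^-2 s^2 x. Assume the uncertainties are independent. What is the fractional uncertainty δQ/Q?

0.333

Since Q is a product/quotient, work with relative uncertainties:
  (½·δr/r)² = (0.5×0.0350)² = 0.000306;  (3·δp/p)² = (3×0.0850)² = 0.0650;  (-2·δz/z)² = (-2×0.0510)² = 0.0104;  (2·δs/s)² = (2×0.0760)² = 0.0231;  (1·δx/x)² = (1×0.110)² = 0.0121
δQ/Q = √(0.111) = 0.333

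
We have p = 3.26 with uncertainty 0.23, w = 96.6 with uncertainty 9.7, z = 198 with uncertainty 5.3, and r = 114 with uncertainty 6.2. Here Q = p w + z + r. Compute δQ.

39.5

Let h = p·w = 315. δh/h = √((1·δp/p)² + (1·δw/w)²) = √(0.00498 + 0.0101) = 0.123, so δh = 38.6.
Q = h + z + r: δQ = √(δh² + δz² + δr²) = √(1490 + 28.1 + 38.4) = 39.5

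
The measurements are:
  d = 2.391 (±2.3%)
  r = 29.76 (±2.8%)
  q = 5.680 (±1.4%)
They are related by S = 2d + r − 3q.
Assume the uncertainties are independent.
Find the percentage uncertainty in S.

S is a linear combination, so absolute uncertainties add in quadrature:
  (2·δd)² = 0.0121;  (δr)² = 0.694;  (3·δq)² = 0.0569
δS = √(0.763) = 0.874
S = 17.50, so δS/S = 0.874/17.50 = 0.0499.

4.99%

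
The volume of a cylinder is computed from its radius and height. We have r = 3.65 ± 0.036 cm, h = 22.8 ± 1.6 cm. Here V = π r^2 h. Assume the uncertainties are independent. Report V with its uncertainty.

954 ± 69.6 cm^3

Relative error in a monomial: (δV/V)² = Σ (nᵢ · δxᵢ/xᵢ)².
  (2·δr/r)² = (2×0.00986)² = 0.000389;  (1·δh/h)² = (1×0.0702)² = 0.00492
δV/V = √(0.00531) = 0.0729
V = 954 cm^3, so δV = 0.0729 × 954 = 69.6 cm^3.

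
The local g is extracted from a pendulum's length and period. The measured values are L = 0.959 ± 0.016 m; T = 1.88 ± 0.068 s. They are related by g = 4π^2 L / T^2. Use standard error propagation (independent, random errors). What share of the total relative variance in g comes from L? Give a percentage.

5.05%

(δg/g)² = (1·δL/L)² + (-2·δT/T)²
  L term: (1×0.0167)² = 0.000278
  T term: (-2×0.0362)² = 0.00523
Total = 0.00551. Share from L = 0.000278/0.00551 = 0.0505.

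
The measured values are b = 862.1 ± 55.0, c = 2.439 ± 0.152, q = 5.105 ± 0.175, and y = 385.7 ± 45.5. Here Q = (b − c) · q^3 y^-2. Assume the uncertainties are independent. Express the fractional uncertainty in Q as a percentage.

26.5%

Let u = b − c = 859.7. δu = √(δb² + δc²) = √(3020 + 0.0231) = 55.0, so δu/u = 0.0640.
Q is then a monomial in u, q, y:
δQ/Q = √((δu/u)² + (3·δq/q)² + (-2·δy/y)²) = √(0.00409 + 0.0106 + 0.0557) = 0.265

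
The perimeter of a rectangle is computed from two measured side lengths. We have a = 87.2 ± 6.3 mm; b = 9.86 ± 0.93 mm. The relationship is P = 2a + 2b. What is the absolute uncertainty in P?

12.7 mm

Each term contributes (cᵢ δxᵢ)² to (δP)²:
  (2·δa)² = 159;  (2·δb)² = 3.46
δP = √(162) = 12.7 mm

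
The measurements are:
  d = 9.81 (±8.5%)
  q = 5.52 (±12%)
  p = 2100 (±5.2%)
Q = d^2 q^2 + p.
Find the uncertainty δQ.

Let w = d^2·q^2 = 2930. δw/w = √((2·δd/d)² + (2·δq/q)²) = √(0.0289 + 0.0576) = 0.294, so δw = 862.
Q = w + p: δQ = √(δw² + δp²) = √(7.44e+05 + 11900) = 869

869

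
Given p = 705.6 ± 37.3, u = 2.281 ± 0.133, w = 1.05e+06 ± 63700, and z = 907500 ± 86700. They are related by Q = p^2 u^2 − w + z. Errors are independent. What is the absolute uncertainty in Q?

4.22e+05

Let h = p^2·u^2 = 2.59e+06. δh/h = √((2·δp/p)² + (2·δu/u)²) = √(0.0112 + 0.0136) = 0.157, so δh = 4.08e+05.
Q = h − w + z: δQ = √(δh² + δw² + δz²) = √(1.66e+11 + 4.06e+09 + 7.52e+09) = 4.22e+05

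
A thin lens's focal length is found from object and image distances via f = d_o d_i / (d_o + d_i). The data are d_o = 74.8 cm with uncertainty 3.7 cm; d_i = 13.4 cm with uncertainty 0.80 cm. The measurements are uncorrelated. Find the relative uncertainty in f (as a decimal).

∂f/∂d_o = (d_i/(d_o+d_i))² = 0.0231;  ∂f/∂d_i = (d_o/(d_o+d_i))² = 0.719
δf = √((∂f/∂d_o · δd_o)² + (∂f/∂d_i · δd_i)²) = √(0.00729 + 0.331) = 0.582 cm
f = 11.4 cm, so δf/f = 0.582/11.4 = 0.0512.

0.0512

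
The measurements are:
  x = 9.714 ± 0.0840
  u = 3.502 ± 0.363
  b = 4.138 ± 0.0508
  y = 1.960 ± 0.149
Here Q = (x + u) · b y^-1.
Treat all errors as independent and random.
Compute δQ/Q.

0.0820

Let w = x + u = 13.22. δw = √(δx² + δu²) = √(0.00706 + 0.132) = 0.373, so δw/w = 0.0282.
Q is then a monomial in w, b, y:
δQ/Q = √((δw/w)² + (1·δb/b)² + (-1·δy/y)²) = √(0.000795 + 0.000151 + 0.00578) = 0.0820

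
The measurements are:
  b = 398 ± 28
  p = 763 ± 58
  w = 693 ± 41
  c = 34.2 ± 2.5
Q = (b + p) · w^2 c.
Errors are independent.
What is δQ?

2.86e+09

Let u = b + p = 1160. δu = √(δb² + δp²) = √(784 + 3360) = 64.4, so δu/u = 0.0555.
Q is then a monomial in u, w, c:
δQ/Q = √((δu/u)² + (2·δw/w)² + (1·δc/c)²) = √(0.00308 + 0.0140 + 0.00534) = 0.150
Q = 1.91e+10, so δQ = 0.150 × 1.91e+10 = 2.86e+09.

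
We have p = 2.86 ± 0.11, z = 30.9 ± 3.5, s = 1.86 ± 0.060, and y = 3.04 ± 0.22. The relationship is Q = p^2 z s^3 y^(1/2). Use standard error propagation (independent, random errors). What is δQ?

Q is a product of powers, so relative uncertainties combine in quadrature:
  (2·δp/p)² = (2×0.0385)² = 0.00592;  (1·δz/z)² = (1×0.113)² = 0.0128;  (3·δs/s)² = (3×0.0323)² = 0.00937;  (½·δy/y)² = (0.5×0.0724)² = 0.00131
δQ/Q = √(0.0294) = 0.172
Q = 2840, so δQ = 0.172 × 2840 = 486.

486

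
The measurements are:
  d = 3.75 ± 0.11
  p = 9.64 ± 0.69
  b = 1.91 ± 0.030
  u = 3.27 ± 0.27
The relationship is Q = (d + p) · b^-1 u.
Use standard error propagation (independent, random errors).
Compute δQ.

2.27

Let w = d + p = 13.4. δw = √(δd² + δp²) = √(0.0121 + 0.476) = 0.699, so δw/w = 0.0522.
Q is then a monomial in w, b, u:
δQ/Q = √((δw/w)² + (-1·δb/b)² + (1·δu/u)²) = √(0.00272 + 0.000247 + 0.00682) = 0.0989
Q = 22.9, so δQ = 0.0989 × 22.9 = 2.27.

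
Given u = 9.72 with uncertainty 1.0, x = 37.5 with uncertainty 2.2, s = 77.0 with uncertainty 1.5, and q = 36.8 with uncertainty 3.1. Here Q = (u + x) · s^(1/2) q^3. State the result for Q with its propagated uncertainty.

Let w = u + x = 47.2. δw = √(δu² + δx²) = √(1.00 + 4.84) = 2.42, so δw/w = 0.0512.
Q is then a monomial in w, s, q:
δQ/Q = √((δw/w)² + (½·δs/s)² + (3·δq/q)²) = √(0.00262 + 9.49e-05 + 0.0639) = 0.258
Q = 2.06e+07, so δQ = 0.258 × 2.06e+07 = 5.33e+06.

(2.06 ± 0.533) × 10^7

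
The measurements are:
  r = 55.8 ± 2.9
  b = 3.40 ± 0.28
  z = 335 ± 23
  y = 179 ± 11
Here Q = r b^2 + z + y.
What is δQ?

Let p = r·b^2 = 645. δp/p = √((1·δr/r)² + (2·δb/b)²) = √(0.00270 + 0.0271) = 0.173, so δp = 111.
Q = p + z + y: δQ = √(δp² + δz² + δy²) = √(12400 + 529 + 121) = 114

114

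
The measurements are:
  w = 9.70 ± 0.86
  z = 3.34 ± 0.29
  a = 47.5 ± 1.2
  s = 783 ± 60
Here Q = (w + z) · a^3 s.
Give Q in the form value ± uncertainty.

Let u = w + z = 13.0. δu = √(δw² + δz²) = √(0.740 + 0.0841) = 0.908, so δu/u = 0.0696.
Q is then a monomial in u, a, s:
δQ/Q = √((δu/u)² + (3·δa/a)² + (1·δs/s)²) = √(0.00484 + 0.00574 + 0.00587) = 0.128
Q = 1.09e+09, so δQ = 0.128 × 1.09e+09 = 1.4e+08.

(1.09 ± 0.140) × 10^9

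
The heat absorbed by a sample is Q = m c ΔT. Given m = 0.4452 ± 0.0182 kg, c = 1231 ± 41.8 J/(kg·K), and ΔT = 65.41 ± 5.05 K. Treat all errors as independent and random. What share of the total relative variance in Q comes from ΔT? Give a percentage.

(δQ/Q)² = (1·δm/m)² + (1·δc/c)² + (1·δΔT/ΔT)²
  m term: (1×0.0409)² = 0.00167
  c term: (1×0.0340)² = 0.00115
  ΔT term: (1×0.0772)² = 0.00596
Total = 0.00878. Share from ΔT = 0.00596/0.00878 = 0.679.

67.9%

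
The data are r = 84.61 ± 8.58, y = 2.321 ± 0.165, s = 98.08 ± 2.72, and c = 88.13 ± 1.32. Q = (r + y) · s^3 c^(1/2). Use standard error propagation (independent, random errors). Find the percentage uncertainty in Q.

12.9%

Let u = r + y = 86.93. δu = √(δr² + δy²) = √(73.6 + 0.0272) = 8.58, so δu/u = 0.0987.
Q is then a monomial in u, s, c:
δQ/Q = √((δu/u)² + (3·δs/s)² + (½·δc/c)²) = √(0.00975 + 0.00692 + 5.61e-05) = 0.129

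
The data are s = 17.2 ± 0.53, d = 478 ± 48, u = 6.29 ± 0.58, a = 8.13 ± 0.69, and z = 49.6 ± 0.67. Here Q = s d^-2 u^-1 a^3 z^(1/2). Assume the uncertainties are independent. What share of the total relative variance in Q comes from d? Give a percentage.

35.2%

(δQ/Q)² = (1·δs/s)² + (-2·δd/d)² + (-1·δu/u)² + (3·δa/a)² + (½·δz/z)²
  s term: (1×0.0308)² = 0.000949
  d term: (-2×0.100)² = 0.0403
  u term: (-1×0.0922)² = 0.00850
  a term: (3×0.0849)² = 0.0648
  z term: (0.5×0.0135)² = 4.56e-05
Total = 0.115. Share from d = 0.0403/0.115 = 0.352.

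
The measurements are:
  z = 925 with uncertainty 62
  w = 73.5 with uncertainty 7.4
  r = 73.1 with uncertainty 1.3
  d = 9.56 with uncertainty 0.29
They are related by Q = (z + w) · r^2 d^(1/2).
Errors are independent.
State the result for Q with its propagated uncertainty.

(1.65 ± 0.121) × 10^7

Let u = z + w = 998. δu = √(δz² + δw²) = √(3840 + 54.8) = 62.4, so δu/u = 0.0625.
Q is then a monomial in u, r, d:
δQ/Q = √((δu/u)² + (2·δr/r)² + (½·δd/d)²) = √(0.00391 + 0.00127 + 0.000230) = 0.0735
Q = 1.65e+07, so δQ = 0.0735 × 1.65e+07 = 1.21e+06.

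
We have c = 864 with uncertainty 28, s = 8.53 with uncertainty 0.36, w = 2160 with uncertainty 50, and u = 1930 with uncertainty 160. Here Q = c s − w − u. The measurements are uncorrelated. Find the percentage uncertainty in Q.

Let p = c·s = 7370. δp/p = √((1·δc/c)² + (1·δs/s)²) = √(0.00105 + 0.00178) = 0.0532, so δp = 392.
Q = p − w − u: δQ = √(δp² + δw² + δu²) = √(1.54e+05 + 2500 + 25600) = 426
Q = 3280, so δQ/Q = 426/3280 = 0.130.

13.0%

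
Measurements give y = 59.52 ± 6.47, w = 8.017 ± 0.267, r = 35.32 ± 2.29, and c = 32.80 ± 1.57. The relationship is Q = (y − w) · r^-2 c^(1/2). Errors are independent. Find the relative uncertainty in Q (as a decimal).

Let u = y − w = 51.50. δu = √(δy² + δw²) = √(41.9 + 0.0713) = 6.48, so δu/u = 0.126.
Q is then a monomial in u, r, c:
δQ/Q = √((δu/u)² + (-2·δr/r)² + (½·δc/c)²) = √(0.0158 + 0.0168 + 0.000573) = 0.182

0.182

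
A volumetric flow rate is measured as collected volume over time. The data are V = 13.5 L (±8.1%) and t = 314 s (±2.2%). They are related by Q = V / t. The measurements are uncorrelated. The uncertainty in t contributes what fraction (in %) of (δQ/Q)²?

(δQ/Q)² = (1·δV/V)² + (-1·δt/t)²
  V term: (1×0.0810)² = 0.00656
  t term: (-1×0.0220)² = 0.000484
Total = 0.00705. Share from t = 0.000484/0.00705 = 0.0687.

6.87%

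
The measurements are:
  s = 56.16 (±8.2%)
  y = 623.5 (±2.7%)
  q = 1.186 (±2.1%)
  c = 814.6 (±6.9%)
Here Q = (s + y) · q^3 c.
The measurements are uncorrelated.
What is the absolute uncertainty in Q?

Let u = s + y = 679.7. δu = √(δs² + δy²) = √(21.2 + 283) = 17.5, so δu/u = 0.0257.
Q is then a monomial in u, q, c:
δQ/Q = √((δu/u)² + (3·δq/q)² + (1·δc/c)²) = √(0.000659 + 0.00397 + 0.00476) = 0.0969
Q = 923600, so δQ = 0.0969 × 923600 = 89500.

89500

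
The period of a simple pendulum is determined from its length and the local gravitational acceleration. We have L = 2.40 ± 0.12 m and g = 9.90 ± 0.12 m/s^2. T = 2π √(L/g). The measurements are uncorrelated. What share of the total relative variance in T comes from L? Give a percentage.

94.4%

(δT/T)² = (½·δL/L)² + (−½·δg/g)²
  L term: (0.5×0.0500)² = 0.000625
  g term: (-0.5×0.0121)² = 3.67e-05
Total = 0.000662. Share from L = 0.000625/0.000662 = 0.944.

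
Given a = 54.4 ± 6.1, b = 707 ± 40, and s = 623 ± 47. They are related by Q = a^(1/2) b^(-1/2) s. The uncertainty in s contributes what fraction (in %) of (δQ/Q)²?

(δQ/Q)² = (½·δa/a)² + (−½·δb/b)² + (1·δs/s)²
  a term: (0.5×0.112)² = 0.00314
  b term: (-0.5×0.0566)² = 0.000800
  s term: (1×0.0754)² = 0.00569
Total = 0.00964. Share from s = 0.00569/0.00964 = 0.591.

59.1%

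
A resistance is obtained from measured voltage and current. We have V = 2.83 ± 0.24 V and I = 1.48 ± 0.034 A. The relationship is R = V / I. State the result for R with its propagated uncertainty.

Products/powers → add relative errors in quadrature, weighted by exponent:
  (1·δV/V)² = (1×0.0848)² = 0.00719;  (-1·δI/I)² = (-1×0.0230)² = 0.000528
δR/R = √(0.00772) = 0.0879
R = 1.91 Ω, so δR = 0.0879 × 1.91 = 0.168 Ω.

1.91 ± 0.168 Ω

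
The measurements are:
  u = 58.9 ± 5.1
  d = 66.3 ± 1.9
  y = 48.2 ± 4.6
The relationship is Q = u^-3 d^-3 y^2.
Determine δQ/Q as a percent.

33.4%

Each factor contributes (exponent × relative error)² to (δQ/Q)²:
  (-3·δu/u)² = (-3×0.0866)² = 0.0675;  (-3·δd/d)² = (-3×0.0287)² = 0.00739;  (2·δy/y)² = (2×0.0954)² = 0.0364
δQ/Q = √(0.111) = 0.334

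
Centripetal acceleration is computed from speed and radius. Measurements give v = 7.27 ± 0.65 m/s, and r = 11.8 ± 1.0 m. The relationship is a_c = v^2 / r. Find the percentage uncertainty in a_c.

For a monomial a_c ∝ v^2, r^-1, fractional errors add in quadrature:
  (2·δv/v)² = (2×0.0894)² = 0.0320;  (-1·δr/r)² = (-1×0.0847)² = 0.00718
δa_c/a_c = √(0.0392) = 0.198

19.8%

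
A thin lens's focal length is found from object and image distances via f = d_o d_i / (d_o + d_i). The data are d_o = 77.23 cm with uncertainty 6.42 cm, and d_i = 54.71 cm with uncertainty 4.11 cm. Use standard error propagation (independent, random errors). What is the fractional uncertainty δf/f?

∂f/∂d_o = (d_i/(d_o+d_i))² = 0.172;  ∂f/∂d_i = (d_o/(d_o+d_i))² = 0.343
δf = √((∂f/∂d_o · δd_o)² + (∂f/∂d_i · δd_i)²) = √(1.22 + 1.98) = 1.79 cm
f = 32.02 cm, so δf/f = 1.79/32.02 = 0.0559.

0.0559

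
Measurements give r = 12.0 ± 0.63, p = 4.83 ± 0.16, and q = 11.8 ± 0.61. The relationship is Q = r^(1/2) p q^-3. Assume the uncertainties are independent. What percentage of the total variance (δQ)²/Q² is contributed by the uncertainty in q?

(δQ/Q)² = (½·δr/r)² + (1·δp/p)² + (-3·δq/q)²
  r term: (0.5×0.0525)² = 0.000689
  p term: (1×0.0331)² = 0.00110
  q term: (-3×0.0517)² = 0.0241
Total = 0.0258. Share from q = 0.0241/0.0258 = 0.931.

93.1%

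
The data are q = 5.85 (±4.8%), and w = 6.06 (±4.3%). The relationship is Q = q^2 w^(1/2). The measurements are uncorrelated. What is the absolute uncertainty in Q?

8.29

Relative error in a monomial: (δQ/Q)² = Σ (nᵢ · δxᵢ/xᵢ)².
  (2·δq/q)² = (2×0.0480)² = 0.00922;  (½·δw/w)² = (0.5×0.0430)² = 0.000462
δQ/Q = √(0.00968) = 0.0984
Q = 84.2, so δQ = 0.0984 × 84.2 = 8.29.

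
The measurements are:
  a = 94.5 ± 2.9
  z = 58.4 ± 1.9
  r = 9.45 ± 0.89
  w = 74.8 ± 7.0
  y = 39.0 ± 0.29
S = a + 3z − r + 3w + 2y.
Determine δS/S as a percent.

S is a linear combination, so absolute uncertainties add in quadrature:
  (δa)² = 8.41;  (3·δz)² = 32.5;  (δr)² = 0.792;  (3·δw)² = 441;  (2·δy)² = 0.336
δS = √(483) = 22.0
S = 563, so δS/S = 22.0/563 = 0.0391.

3.91%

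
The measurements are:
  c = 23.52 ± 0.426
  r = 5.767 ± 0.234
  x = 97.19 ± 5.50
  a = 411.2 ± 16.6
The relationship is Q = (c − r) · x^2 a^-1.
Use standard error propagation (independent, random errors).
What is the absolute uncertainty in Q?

Let u = c − r = 17.75. δu = √(δc² + δr²) = √(0.181 + 0.0548) = 0.486, so δu/u = 0.0274.
Q is then a monomial in u, x, a:
δQ/Q = √((δu/u)² + (2·δx/x)² + (-1·δa/a)²) = √(0.000750 + 0.0128 + 0.00163) = 0.123
Q = 407.8, so δQ = 0.123 × 407.8 = 50.3.

50.3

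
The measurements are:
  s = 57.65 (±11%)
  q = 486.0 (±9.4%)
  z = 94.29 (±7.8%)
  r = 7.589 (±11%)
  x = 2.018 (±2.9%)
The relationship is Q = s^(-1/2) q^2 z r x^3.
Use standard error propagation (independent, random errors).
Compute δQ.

Products/powers → add relative errors in quadrature, weighted by exponent:
  (−½·δs/s)² = (-0.5×0.110)² = 0.00302;  (2·δq/q)² = (2×0.0940)² = 0.0353;  (1·δz/z)² = (1×0.0780)² = 0.00608;  (1·δr/r)² = (1×0.110)² = 0.0121;  (3·δx/x)² = (3×0.0290)² = 0.00757
δQ/Q = √(0.0641) = 0.253
Q = 1.829e+08, so δQ = 0.253 × 1.829e+08 = 4.63e+07.

4.63e+07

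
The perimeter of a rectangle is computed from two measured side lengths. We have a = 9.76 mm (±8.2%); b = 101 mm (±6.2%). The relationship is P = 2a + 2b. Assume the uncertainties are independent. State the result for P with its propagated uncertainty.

222 ± 12.6 mm

P is a linear combination, so absolute uncertainties add in quadrature:
  (2·δa)² = 2.56;  (2·δb)² = 157
δP = √(159) = 12.6 mm
P = 222 mm.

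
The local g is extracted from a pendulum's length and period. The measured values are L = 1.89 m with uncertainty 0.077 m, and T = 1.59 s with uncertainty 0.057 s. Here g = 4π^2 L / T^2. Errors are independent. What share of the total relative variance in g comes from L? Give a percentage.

(δg/g)² = (1·δL/L)² + (-2·δT/T)²
  L term: (1×0.0407)² = 0.00166
  T term: (-2×0.0358)² = 0.00514
Total = 0.00680. Share from L = 0.00166/0.00680 = 0.244.

24.4%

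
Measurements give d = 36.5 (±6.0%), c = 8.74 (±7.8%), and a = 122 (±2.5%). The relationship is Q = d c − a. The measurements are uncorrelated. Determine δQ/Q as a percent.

Let p = d·c = 319. δp/p = √((1·δd/d)² + (1·δc/c)²) = √(0.00360 + 0.00608) = 0.0984, so δp = 31.4.
Q = p − a: δQ = √(δp² + δa²) = √(986 + 9.30) = 31.5
Q = 197, so δQ/Q = 31.5/197 = 0.160.

16.0%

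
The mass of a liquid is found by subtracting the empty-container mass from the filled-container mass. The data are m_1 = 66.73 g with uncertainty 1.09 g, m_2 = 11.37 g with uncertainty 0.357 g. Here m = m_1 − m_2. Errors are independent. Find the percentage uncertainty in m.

Absolute uncertainties add in quadrature for a linear combination:
  (δm_1)² = 1.19;  (δm_2)² = 0.127
δm = √(1.32) = 1.15 g
m = 55.36 g, so δm/m = 1.15/55.36 = 0.0207.

2.07%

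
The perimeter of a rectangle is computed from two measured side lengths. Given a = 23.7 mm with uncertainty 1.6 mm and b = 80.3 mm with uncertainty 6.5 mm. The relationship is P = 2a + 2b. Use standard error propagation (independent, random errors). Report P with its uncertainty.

208 ± 13.4 mm

For a sum/difference, combine absolute errors in quadrature:
  (2·δa)² = 10.2;  (2·δb)² = 169
δP = √(179) = 13.4 mm
P = 208 mm.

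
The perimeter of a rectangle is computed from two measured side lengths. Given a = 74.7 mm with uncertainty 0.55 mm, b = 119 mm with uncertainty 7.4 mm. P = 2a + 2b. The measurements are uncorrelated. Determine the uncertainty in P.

14.8 mm

P is a linear combination, so absolute uncertainties add in quadrature:
  (2·δa)² = 1.21;  (2·δb)² = 219
δP = √(220) = 14.8 mm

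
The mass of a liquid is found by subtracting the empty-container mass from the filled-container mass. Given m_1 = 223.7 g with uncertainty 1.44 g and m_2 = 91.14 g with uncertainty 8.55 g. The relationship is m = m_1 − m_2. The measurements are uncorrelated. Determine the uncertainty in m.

8.67 g

m is a linear combination, so absolute uncertainties add in quadrature:
  (δm_1)² = 2.07;  (δm_2)² = 73.1
δm = √(75.2) = 8.67 g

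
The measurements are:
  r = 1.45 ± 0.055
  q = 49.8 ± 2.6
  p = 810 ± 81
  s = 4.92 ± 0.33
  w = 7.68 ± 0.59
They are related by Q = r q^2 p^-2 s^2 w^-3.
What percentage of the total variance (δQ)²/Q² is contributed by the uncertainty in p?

(δQ/Q)² = (1·δr/r)² + (2·δq/q)² + (-2·δp/p)² + (2·δs/s)² + (-3·δw/w)²
  r term: (1×0.0379)² = 0.00144
  q term: (2×0.0522)² = 0.0109
  p term: (-2×0.100)² = 0.0400
  s term: (2×0.0671)² = 0.0180
  w term: (-3×0.0768)² = 0.0531
Total = 0.123. Share from p = 0.0400/0.123 = 0.324.

32.4%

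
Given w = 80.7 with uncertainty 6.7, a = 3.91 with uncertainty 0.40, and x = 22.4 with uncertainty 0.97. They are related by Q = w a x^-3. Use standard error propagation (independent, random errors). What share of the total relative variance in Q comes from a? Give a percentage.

30.6%

(δQ/Q)² = (1·δw/w)² + (1·δa/a)² + (-3·δx/x)²
  w term: (1×0.0830)² = 0.00689
  a term: (1×0.102)² = 0.0105
  x term: (-3×0.0433)² = 0.0169
Total = 0.0342. Share from a = 0.0105/0.0342 = 0.306.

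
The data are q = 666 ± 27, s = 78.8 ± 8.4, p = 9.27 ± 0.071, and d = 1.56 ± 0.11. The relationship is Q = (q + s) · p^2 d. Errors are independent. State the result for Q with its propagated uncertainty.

Let u = q + s = 745. δu = √(δq² + δs²) = √(729 + 70.6) = 28.3, so δu/u = 0.0380.
Q is then a monomial in u, p, d:
δQ/Q = √((δu/u)² + (2·δp/p)² + (1·δd/d)²) = √(0.00144 + 0.000235 + 0.00497) = 0.0815
Q = 99800, so δQ = 0.0815 × 99800 = 8140.

99800 ± 8140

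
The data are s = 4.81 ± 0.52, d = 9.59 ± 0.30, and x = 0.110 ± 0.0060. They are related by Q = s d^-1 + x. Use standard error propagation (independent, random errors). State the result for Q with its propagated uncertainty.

Let p = s·d^-1 = 0.502. δp/p = √((1·δs/s)² + (-1·δd/d)²) = √(0.0117 + 0.000979) = 0.113, so δp = 0.0564.
Q = p + x: δQ = √(δp² + δx²) = √(0.00319 + 3.6e-05) = 0.0568
Q = 0.612.

0.612 ± 0.0568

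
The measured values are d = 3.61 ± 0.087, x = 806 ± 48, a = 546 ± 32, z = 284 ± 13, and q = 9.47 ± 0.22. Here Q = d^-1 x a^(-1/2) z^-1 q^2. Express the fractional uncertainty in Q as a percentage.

Since Q is a product/quotient, work with relative uncertainties:
  (-1·δd/d)² = (-1×0.0241)² = 0.000581;  (1·δx/x)² = (1×0.0596)² = 0.00355;  (−½·δa/a)² = (-0.5×0.0586)² = 0.000859;  (-1·δz/z)² = (-1×0.0458)² = 0.00210;  (2·δq/q)² = (2×0.0232)² = 0.00216
δQ/Q = √(0.00924) = 0.0961

9.61%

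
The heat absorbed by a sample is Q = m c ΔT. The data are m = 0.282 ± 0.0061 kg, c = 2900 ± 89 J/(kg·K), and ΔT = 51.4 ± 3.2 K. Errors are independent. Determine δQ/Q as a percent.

7.27%

Since Q is a product/quotient, work with relative uncertainties:
  (1·δm/m)² = (1×0.0216)² = 0.000468;  (1·δc/c)² = (1×0.0307)² = 0.000942;  (1·δΔT/ΔT)² = (1×0.0623)² = 0.00388
δQ/Q = √(0.00529) = 0.0727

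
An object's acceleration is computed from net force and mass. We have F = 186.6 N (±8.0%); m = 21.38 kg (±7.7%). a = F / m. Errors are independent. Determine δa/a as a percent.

11.1%

Since a is a product/quotient, work with relative uncertainties:
  (1·δF/F)² = (1×0.0800)² = 0.00640;  (-1·δm/m)² = (-1×0.0770)² = 0.00593
δa/a = √(0.0123) = 0.111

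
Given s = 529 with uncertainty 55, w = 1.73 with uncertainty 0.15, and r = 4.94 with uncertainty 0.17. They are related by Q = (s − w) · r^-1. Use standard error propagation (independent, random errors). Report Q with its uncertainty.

107 ± 11.7

Let u = s − w = 527. δu = √(δs² + δw²) = √(3020 + 0.0225) = 55.0, so δu/u = 0.104.
Q is then a monomial in u, r:
δQ/Q = √((δu/u)² + (-1·δr/r)²) = √(0.0109 + 0.00118) = 0.110
Q = 107, so δQ = 0.110 × 107 = 11.7.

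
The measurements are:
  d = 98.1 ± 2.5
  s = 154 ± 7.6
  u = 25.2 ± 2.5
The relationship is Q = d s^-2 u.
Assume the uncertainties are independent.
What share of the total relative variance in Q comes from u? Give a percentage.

48.6%

(δQ/Q)² = (1·δd/d)² + (-2·δs/s)² + (1·δu/u)²
  d term: (1×0.0255)² = 0.000649
  s term: (-2×0.0494)² = 0.00974
  u term: (1×0.0992)² = 0.00984
Total = 0.0202. Share from u = 0.00984/0.0202 = 0.486.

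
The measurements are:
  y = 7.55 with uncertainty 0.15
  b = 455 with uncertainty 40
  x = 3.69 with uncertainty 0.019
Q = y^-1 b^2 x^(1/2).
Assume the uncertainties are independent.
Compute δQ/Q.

0.177

Q is a product of powers, so relative uncertainties combine in quadrature:
  (-1·δy/y)² = (-1×0.0199)² = 0.000395;  (2·δb/b)² = (2×0.0879)² = 0.0309;  (½·δx/x)² = (0.5×0.00515)² = 6.63e-06
δQ/Q = √(0.0313) = 0.177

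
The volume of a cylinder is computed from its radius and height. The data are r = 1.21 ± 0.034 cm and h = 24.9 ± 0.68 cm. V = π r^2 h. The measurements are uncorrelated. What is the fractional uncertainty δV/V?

V is a product of powers, so relative uncertainties combine in quadrature:
  (2·δr/r)² = (2×0.0281)² = 0.00316;  (1·δh/h)² = (1×0.0273)² = 0.000746
δV/V = √(0.00390) = 0.0625

0.0625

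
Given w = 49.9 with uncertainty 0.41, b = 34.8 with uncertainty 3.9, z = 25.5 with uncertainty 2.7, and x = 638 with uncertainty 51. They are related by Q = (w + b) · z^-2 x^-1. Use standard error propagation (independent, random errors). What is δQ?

Let u = w + b = 84.7. δu = √(δw² + δb²) = √(0.168 + 15.2) = 3.92, so δu/u = 0.0463.
Q is then a monomial in u, z, x:
δQ/Q = √((δu/u)² + (-2·δz/z)² + (-1·δx/x)²) = √(0.00214 + 0.0448 + 0.00639) = 0.231
Q = 0.000204, so δQ = 0.231 × 0.000204 = 4.72e-05.

4.72e-05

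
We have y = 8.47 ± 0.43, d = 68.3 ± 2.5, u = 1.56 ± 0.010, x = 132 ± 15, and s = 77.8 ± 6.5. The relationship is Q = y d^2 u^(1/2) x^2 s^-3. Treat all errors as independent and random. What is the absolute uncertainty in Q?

639

Each factor contributes (exponent × relative error)² to (δQ/Q)²:
  (1·δy/y)² = (1×0.0508)² = 0.00258;  (2·δd/d)² = (2×0.0366)² = 0.00536;  (½·δu/u)² = (0.5×0.00641)² = 1.03e-05;  (2·δx/x)² = (2×0.114)² = 0.0517;  (-3·δs/s)² = (-3×0.0835)² = 0.0628
δQ/Q = √(0.122) = 0.350
Q = 1830, so δQ = 0.350 × 1830 = 639.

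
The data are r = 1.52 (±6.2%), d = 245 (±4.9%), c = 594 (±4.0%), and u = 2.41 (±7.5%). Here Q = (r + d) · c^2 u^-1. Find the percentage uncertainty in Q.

12.0%

Let w = r + d = 247. δw = √(δr² + δd²) = √(0.00888 + 144) = 12.0, so δw/w = 0.0487.
Q is then a monomial in w, c, u:
δQ/Q = √((δw/w)² + (2·δc/c)² + (-1·δu/u)²) = √(0.00237 + 0.00640 + 0.00562) = 0.120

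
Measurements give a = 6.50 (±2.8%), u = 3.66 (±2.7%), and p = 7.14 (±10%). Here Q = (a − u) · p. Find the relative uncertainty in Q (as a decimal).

0.124

Let w = a − u = 2.84. δw = √(δa² + δu²) = √(0.0331 + 0.00977) = 0.207, so δw/w = 0.0729.
Q is then a monomial in w, p:
δQ/Q = √((δw/w)² + (1·δp/p)²) = √(0.00532 + 0.0100) = 0.124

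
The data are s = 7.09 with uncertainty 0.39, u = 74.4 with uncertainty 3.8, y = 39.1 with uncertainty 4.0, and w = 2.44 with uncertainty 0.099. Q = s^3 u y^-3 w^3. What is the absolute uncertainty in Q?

Relative error in a monomial: (δQ/Q)² = Σ (nᵢ · δxᵢ/xᵢ)².
  (3·δs/s)² = (3×0.0550)² = 0.0272;  (1·δu/u)² = (1×0.0511)² = 0.00261;  (-3·δy/y)² = (-3×0.102)² = 0.0942;  (3·δw/w)² = (3×0.0406)² = 0.0148
δQ/Q = √(0.139) = 0.373
Q = 6.44, so δQ = 0.373 × 6.44 = 2.40.

2.40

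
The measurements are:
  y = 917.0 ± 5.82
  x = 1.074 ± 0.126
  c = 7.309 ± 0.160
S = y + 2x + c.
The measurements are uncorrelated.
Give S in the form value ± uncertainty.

Sums and differences: (δS)² = Σ (cᵢ δxᵢ)².
  (δy)² = 33.9;  (2·δx)² = 0.0635;  (δc)² = 0.0256
δS = √(34.0) = 5.83
S = 926.5.

926.5 ± 5.83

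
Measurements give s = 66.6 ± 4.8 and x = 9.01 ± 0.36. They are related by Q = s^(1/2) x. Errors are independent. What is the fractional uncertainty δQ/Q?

0.0538

Each factor contributes (exponent × relative error)² to (δQ/Q)²:
  (½·δs/s)² = (0.5×0.0721)² = 0.00130;  (1·δx/x)² = (1×0.0400)² = 0.00160
δQ/Q = √(0.00290) = 0.0538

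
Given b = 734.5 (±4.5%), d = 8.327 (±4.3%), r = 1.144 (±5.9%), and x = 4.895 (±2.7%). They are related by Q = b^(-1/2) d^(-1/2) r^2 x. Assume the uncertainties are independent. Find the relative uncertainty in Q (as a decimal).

Q is a product of powers, so relative uncertainties combine in quadrature:
  (−½·δb/b)² = (-0.5×0.0450)² = 0.000506;  (−½·δd/d)² = (-0.5×0.0430)² = 0.000462;  (2·δr/r)² = (2×0.0590)² = 0.0139;  (1·δx/x)² = (1×0.0270)² = 0.000729
δQ/Q = √(0.0156) = 0.125

0.125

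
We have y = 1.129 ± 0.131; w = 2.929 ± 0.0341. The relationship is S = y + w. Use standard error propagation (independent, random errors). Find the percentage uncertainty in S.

Absolute uncertainties add in quadrature for a linear combination:
  (δy)² = 0.0172;  (δw)² = 0.00116
δS = √(0.0183) = 0.135
S = 4.058, so δS/S = 0.135/4.058 = 0.0334.

3.34%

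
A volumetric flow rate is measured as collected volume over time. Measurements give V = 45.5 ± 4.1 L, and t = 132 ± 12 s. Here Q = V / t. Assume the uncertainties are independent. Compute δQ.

Relative error in a monomial: (δQ/Q)² = Σ (nᵢ · δxᵢ/xᵢ)².
  (1·δV/V)² = (1×0.0901)² = 0.00812;  (-1·δt/t)² = (-1×0.0909)² = 0.00826
δQ/Q = √(0.0164) = 0.128
Q = 0.345 L/s, so δQ = 0.128 × 0.345 = 0.0441 L/s.

0.0441 L/s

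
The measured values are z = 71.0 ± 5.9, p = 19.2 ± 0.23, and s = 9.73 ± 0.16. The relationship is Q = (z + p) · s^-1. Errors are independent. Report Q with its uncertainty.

9.27 ± 0.626

Let u = z + p = 90.2. δu = √(δz² + δp²) = √(34.8 + 0.0529) = 5.90, so δu/u = 0.0655.
Q is then a monomial in u, s:
δQ/Q = √((δu/u)² + (-1·δs/s)²) = √(0.00428 + 0.000270) = 0.0675
Q = 9.27, so δQ = 0.0675 × 9.27 = 0.626.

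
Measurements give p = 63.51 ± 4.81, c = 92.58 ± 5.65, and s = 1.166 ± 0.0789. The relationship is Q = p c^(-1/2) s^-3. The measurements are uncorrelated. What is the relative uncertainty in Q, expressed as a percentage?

21.9%

Q is a product of powers, so relative uncertainties combine in quadrature:
  (1·δp/p)² = (1×0.0757)² = 0.00574;  (−½·δc/c)² = (-0.5×0.0610)² = 0.000931;  (-3·δs/s)² = (-3×0.0677)² = 0.0412
δQ/Q = √(0.0479) = 0.219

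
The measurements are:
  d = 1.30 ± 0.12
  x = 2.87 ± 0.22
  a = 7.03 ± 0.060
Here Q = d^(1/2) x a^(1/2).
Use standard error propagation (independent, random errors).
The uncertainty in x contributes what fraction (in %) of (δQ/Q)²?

(δQ/Q)² = (½·δd/d)² + (1·δx/x)² + (½·δa/a)²
  d term: (0.5×0.0923)² = 0.00213
  x term: (1×0.0767)² = 0.00588
  a term: (0.5×0.00853)² = 1.82e-05
Total = 0.00802. Share from x = 0.00588/0.00802 = 0.732.

73.2%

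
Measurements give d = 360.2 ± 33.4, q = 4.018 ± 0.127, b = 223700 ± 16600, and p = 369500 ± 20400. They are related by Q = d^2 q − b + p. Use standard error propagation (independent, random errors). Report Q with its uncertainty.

Let w = d^2·q = 521300. δw/w = √((2·δd/d)² + (1·δq/q)²) = √(0.0344 + 0.000999) = 0.188, so δw = 98100.
Q = w − b + p: δQ = √(δw² + δb² + δp²) = √(9.62e+09 + 2.76e+08 + 4.16e+08) = 1.02e+05
Q = 667100.

(6.671 ± 1.02) × 10^5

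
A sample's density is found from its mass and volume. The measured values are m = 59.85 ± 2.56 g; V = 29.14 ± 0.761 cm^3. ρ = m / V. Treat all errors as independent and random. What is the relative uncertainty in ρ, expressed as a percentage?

5.01%

Relative error in a monomial: (δρ/ρ)² = Σ (nᵢ · δxᵢ/xᵢ)².
  (1·δm/m)² = (1×0.0428)² = 0.00183;  (-1·δV/V)² = (-1×0.0261)² = 0.000682
δρ/ρ = √(0.00251) = 0.0501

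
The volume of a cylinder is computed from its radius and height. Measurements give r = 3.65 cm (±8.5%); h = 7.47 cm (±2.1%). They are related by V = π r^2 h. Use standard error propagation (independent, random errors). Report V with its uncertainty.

Relative error in a monomial: (δV/V)² = Σ (nᵢ · δxᵢ/xᵢ)².
  (2·δr/r)² = (2×0.0850)² = 0.0289;  (1·δh/h)² = (1×0.0210)² = 0.000441
δV/V = √(0.0293) = 0.171
V = 313 cm^3, so δV = 0.171 × 313 = 53.6 cm^3.

313 ± 53.6 cm^3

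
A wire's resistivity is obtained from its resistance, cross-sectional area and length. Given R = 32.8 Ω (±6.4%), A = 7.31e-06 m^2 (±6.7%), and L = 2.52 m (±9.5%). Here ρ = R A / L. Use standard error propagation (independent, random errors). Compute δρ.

Products/powers → add relative errors in quadrature, weighted by exponent:
  (1·δR/R)² = (1×0.0640)² = 0.00410;  (1·δA/A)² = (1×0.0670)² = 0.00449;  (-1·δL/L)² = (-1×0.0950)² = 0.00903
δρ/ρ = √(0.0176) = 0.133
ρ = 9.51e-05 Ω·m, so δρ = 0.133 × 9.51e-05 = 1.26e-05 Ω·m.

1.26e-05 Ω·m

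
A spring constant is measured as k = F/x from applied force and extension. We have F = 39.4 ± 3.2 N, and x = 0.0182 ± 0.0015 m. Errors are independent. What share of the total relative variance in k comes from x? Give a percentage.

50.7%

(δk/k)² = (1·δF/F)² + (-1·δx/x)²
  F term: (1×0.0812)² = 0.00660
  x term: (-1×0.0824)² = 0.00679
Total = 0.0134. Share from x = 0.00679/0.0134 = 0.507.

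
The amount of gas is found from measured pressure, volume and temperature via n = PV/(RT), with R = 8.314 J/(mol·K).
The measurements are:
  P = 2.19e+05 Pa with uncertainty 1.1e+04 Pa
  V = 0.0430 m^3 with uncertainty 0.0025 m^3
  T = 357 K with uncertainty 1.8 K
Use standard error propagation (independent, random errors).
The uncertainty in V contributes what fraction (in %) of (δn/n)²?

57.0%

(δn/n)² = (1·δP/P)² + (1·δV/V)² + (-1·δT/T)²
  P term: (1×0.0502)² = 0.00252
  V term: (1×0.0581)² = 0.00338
  T term: (-1×0.00504)² = 2.54e-05
Total = 0.00593. Share from V = 0.00338/0.00593 = 0.570.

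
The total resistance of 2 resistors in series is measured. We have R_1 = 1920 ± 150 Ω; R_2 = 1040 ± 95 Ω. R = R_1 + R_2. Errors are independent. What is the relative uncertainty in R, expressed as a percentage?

R is a linear combination, so absolute uncertainties add in quadrature:
  (δR_1)² = 22500;  (δR_2)² = 9020
δR = √(31500) = 178 Ω
R = 2960 Ω, so δR/R = 178/2960 = 0.0600.

6.00%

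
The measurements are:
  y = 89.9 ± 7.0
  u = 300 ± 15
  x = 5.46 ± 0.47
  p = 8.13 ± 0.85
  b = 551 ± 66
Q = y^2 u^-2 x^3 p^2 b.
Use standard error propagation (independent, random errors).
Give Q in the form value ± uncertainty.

For a monomial Q ∝ y^2, u^-2, x^3, p^2, b, fractional errors add in quadrature:
  (2·δy/y)² = (2×0.0779)² = 0.0243;  (-2·δu/u)² = (-2×0.0500)² = 0.0100;  (3·δx/x)² = (3×0.0861)² = 0.0667;  (2·δp/p)² = (2×0.105)² = 0.0437;  (1·δb/b)² = (1×0.120)² = 0.0143
δQ/Q = √(0.159) = 0.399
Q = 5.32e+05, so δQ = 0.399 × 5.32e+05 = 2.12e+05.

(5.32 ± 2.12) × 10^5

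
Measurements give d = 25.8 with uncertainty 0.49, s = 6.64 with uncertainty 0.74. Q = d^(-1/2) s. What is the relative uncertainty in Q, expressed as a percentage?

Q is a product of powers, so relative uncertainties combine in quadrature:
  (−½·δd/d)² = (-0.5×0.0190)² = 9.02e-05;  (1·δs/s)² = (1×0.111)² = 0.0124
δQ/Q = √(0.0125) = 0.112

11.2%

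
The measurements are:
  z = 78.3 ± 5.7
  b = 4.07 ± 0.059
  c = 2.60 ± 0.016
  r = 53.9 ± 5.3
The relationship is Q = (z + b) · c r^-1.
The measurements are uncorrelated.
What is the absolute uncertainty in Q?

0.478

Let u = z + b = 82.4. δu = √(δz² + δb²) = √(32.5 + 0.00348) = 5.70, so δu/u = 0.0692.
Q is then a monomial in u, c, r:
δQ/Q = √((δu/u)² + (1·δc/c)² + (-1·δr/r)²) = √(0.00479 + 3.79e-05 + 0.00967) = 0.120
Q = 3.97, so δQ = 0.120 × 3.97 = 0.478.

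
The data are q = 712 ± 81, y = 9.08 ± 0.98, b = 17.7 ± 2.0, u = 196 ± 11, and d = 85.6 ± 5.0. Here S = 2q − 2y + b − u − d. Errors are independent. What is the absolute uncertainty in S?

S is a linear combination, so absolute uncertainties add in quadrature:
  (2·δq)² = 26200;  (2·δy)² = 3.84;  (δb)² = 4.00;  (δu)² = 121;  (δd)² = 25.0
δS = √(26400) = 162

162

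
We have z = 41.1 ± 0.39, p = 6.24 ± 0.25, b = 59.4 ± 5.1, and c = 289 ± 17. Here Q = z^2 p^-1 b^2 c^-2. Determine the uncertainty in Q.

2.43

Products/powers → add relative errors in quadrature, weighted by exponent:
  (2·δz/z)² = (2×0.00949)² = 0.000360;  (-1·δp/p)² = (-1×0.0401)² = 0.00161;  (2·δb/b)² = (2×0.0859)² = 0.0295;  (-2·δc/c)² = (-2×0.0588)² = 0.0138
δQ/Q = √(0.0453) = 0.213
Q = 11.4, so δQ = 0.213 × 11.4 = 2.43.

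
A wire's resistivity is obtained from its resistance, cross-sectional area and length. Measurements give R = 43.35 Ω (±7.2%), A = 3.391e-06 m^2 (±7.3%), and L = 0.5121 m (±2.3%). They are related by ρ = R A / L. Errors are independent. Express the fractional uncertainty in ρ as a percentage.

Since ρ is a product/quotient, work with relative uncertainties:
  (1·δR/R)² = (1×0.0720)² = 0.00518;  (1·δA/A)² = (1×0.0730)² = 0.00533;  (-1·δL/L)² = (-1×0.0230)² = 0.000529
δρ/ρ = √(0.0110) = 0.105

10.5%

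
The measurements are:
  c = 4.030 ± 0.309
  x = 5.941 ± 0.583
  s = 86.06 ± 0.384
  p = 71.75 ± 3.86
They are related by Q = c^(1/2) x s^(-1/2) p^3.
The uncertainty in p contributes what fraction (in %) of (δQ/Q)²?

(δQ/Q)² = (½·δc/c)² + (1·δx/x)² + (−½·δs/s)² + (3·δp/p)²
  c term: (0.5×0.0767)² = 0.00147
  x term: (1×0.0981)² = 0.00963
  s term: (-0.5×0.00446)² = 4.98e-06
  p term: (3×0.0538)² = 0.0260
Total = 0.0372. Share from p = 0.0260/0.0372 = 0.701.

70.1%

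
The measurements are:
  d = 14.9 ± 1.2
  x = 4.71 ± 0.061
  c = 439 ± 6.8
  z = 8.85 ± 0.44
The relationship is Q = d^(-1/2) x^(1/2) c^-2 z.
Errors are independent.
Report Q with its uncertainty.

(2.58 ± 0.184) × 10^-5

Each factor contributes (exponent × relative error)² to (δQ/Q)²:
  (−½·δd/d)² = (-0.5×0.0805)² = 0.00162;  (½·δx/x)² = (0.5×0.0130)² = 4.19e-05;  (-2·δc/c)² = (-2×0.0155)² = 0.000960;  (1·δz/z)² = (1×0.0497)² = 0.00247
δQ/Q = √(0.00510) = 0.0714
Q = 2.58e-05, so δQ = 0.0714 × 2.58e-05 = 1.84e-06.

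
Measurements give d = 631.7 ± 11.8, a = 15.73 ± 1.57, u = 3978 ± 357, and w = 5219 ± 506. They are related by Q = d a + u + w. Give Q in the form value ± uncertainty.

19130 ± 1180

Let p = d·a = 9937. δp/p = √((1·δd/d)² + (1·δa/a)²) = √(0.000349 + 0.00996) = 0.102, so δp = 1010.
Q = p + u + w: δQ = √(δp² + δu² + δw²) = √(1.02e+06 + 1.27e+05 + 2.56e+05) = 1180
Q = 19130.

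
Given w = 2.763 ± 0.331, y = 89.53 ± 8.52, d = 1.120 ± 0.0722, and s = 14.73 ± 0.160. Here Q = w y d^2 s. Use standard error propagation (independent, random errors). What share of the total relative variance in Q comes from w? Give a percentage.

35.7%

(δQ/Q)² = (1·δw/w)² + (1·δy/y)² + (2·δd/d)² + (1·δs/s)²
  w term: (1×0.120)² = 0.0144
  y term: (1×0.0952)² = 0.00906
  d term: (2×0.0645)² = 0.0166
  s term: (1×0.0109)² = 0.000118
Total = 0.0401. Share from w = 0.0144/0.0401 = 0.357.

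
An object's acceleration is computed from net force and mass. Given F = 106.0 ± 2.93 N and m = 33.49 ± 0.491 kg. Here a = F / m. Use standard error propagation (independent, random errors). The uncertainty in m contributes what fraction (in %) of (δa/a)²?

(δa/a)² = (1·δF/F)² + (-1·δm/m)²
  F term: (1×0.0276)² = 0.000764
  m term: (-1×0.0147)² = 0.000215
Total = 0.000979. Share from m = 0.000215/0.000979 = 0.220.

22.0%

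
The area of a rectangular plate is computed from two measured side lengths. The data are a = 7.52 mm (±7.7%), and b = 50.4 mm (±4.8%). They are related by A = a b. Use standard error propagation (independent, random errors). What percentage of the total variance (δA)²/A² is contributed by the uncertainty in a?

72.0%

(δA/A)² = (1·δa/a)² + (1·δb/b)²
  a term: (1×0.0770)² = 0.00593
  b term: (1×0.0480)² = 0.00230
Total = 0.00823. Share from a = 0.00593/0.00823 = 0.720.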